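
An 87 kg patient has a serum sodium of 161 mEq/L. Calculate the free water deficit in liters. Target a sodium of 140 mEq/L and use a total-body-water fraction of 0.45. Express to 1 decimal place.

5.9 L

TBW = 0.45 · 87 = 39.15 L
Free water deficit = TBW · (Na/140 − 1)
= 39.15 · (161/140 − 1)
= 39.15 · 0.15
= 5.87 L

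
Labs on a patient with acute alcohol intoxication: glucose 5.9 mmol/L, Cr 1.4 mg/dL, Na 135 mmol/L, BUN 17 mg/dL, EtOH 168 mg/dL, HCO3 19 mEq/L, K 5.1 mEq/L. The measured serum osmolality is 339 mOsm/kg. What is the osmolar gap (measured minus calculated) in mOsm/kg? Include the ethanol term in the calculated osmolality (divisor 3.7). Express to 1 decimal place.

11.6 mOsm/kg

Calculated osmolality = 2·Na + glucose + BUN/2.8 + ethanol/3.7
= 2·135 + 5.9 + 17/2.8 + 168/3.7
= 270 + 5.90 + 6.07 + 45.41
= 327.38 mOsm/kg ≈ 327.4 mOsm/kg
Osmolar gap = measured − calculated = 339 − 327.4 = 11.6 mOsm/kg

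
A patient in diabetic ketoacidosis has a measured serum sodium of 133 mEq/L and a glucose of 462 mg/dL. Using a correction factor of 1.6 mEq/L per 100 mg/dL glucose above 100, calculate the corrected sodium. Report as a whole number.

Corrected Na = measured Na + 1.6 · (glucose − 100)/100
= 133 + 1.6 · (462 − 100)/100
= 133 + 5.8
= 138.8 mEq/L

139 mEq/L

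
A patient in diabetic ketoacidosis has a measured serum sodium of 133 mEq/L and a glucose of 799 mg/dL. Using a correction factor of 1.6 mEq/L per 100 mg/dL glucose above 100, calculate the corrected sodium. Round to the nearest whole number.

Corrected Na = measured Na + 1.6 · (glucose − 100)/100
= 133 + 1.6 · (799 − 100)/100
= 133 + 11.2
= 144.2 mEq/L

144 mEq/L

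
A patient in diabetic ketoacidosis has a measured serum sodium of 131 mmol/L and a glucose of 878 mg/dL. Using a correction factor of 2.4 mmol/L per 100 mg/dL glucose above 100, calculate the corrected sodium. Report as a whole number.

Corrected Na = measured Na + 2.4 · (glucose − 100)/100
= 131 + 2.4 · (878 − 100)/100
= 131 + 18.7
= 149.7 mmol/L

150 mmol/L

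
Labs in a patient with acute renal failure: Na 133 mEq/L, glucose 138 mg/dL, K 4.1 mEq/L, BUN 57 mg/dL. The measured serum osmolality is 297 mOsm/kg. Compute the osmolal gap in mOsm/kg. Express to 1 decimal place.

3.0 mOsm/kg

Calculated osmolality = 2·Na + glucose/18 + BUN/2.8
= 2·133 + 138/18 + 57/2.8
= 266 + 7.67 + 20.36
= 294.03 mOsm/kg ≈ 294.0 mOsm/kg
Osmolar gap = measured − calculated = 297 − 294.0 = 3.0 mOsm/kg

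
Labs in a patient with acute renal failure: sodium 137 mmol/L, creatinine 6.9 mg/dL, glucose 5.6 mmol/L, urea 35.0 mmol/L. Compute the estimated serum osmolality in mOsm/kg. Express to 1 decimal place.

314.6 mOsm/kg

Calculated osmolality = 2·Na + glucose + urea
= 2·137 + 5.6 + 35
= 274 + 5.60 + 35
= 314.6 mOsm/kg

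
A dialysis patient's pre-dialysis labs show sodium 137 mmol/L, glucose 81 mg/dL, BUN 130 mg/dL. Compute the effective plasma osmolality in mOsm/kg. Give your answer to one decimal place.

Effective osmolality excludes urea (freely permeant across cell membranes):
2·Na + glucose/18
= 2·137 + 81/18
= 274 + 4.5
= 278.5 mOsm/kg

278.5 mOsm/kg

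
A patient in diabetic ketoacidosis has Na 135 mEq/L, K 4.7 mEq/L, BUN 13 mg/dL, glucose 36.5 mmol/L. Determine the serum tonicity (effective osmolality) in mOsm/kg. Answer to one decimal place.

306.5 mOsm/kg

Effective osmolality excludes urea (freely permeant across cell membranes):
2·Na + glucose
= 2·135 + 36.5
= 270 + 36.5
= 306.5 mOsm/kg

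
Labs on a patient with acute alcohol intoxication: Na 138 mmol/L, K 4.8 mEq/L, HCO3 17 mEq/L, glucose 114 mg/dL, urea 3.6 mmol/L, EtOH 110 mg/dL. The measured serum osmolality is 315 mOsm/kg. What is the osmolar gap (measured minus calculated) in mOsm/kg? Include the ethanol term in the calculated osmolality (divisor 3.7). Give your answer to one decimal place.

-0.7 mOsm/kg

Calculated osmolality = 2·Na + glucose/18 + urea + ethanol/3.7
= 2·138 + 114/18 + 3.6 + 110/3.7
= 276 + 6.33 + 3.60 + 29.73
= 315.66 mOsm/kg ≈ 315.7 mOsm/kg
Osmolar gap = measured − calculated = 315 − 315.7 = -0.7 mOsm/kg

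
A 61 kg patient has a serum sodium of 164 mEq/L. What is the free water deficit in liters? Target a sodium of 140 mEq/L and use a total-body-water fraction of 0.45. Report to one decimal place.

TBW = 0.45 · 61 = 27.45 L
Free water deficit = TBW · (Na/140 − 1)
= 27.45 · (164/140 − 1)
= 27.45 · 0.1714
= 4.7 L

4.7 L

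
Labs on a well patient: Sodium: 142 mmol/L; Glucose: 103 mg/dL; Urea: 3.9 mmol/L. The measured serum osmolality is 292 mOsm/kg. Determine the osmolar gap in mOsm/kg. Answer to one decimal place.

-1.6 mOsm/kg

Calculated osmolality = 2·Na + glucose/18 + urea
= 2·142 + 103/18 + 3.9
= 284 + 5.72 + 3.90
= 293.62 mOsm/kg ≈ 293.6 mOsm/kg
Osmolar gap = measured − calculated = 292 − 293.6 = -1.6 mOsm/kg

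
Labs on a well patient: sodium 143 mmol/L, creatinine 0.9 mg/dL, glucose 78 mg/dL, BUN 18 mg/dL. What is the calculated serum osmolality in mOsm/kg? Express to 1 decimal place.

Calculated osmolality = 2·Na + glucose/18 + BUN/2.8
= 2·143 + 78/18 + 18/2.8
= 286 + 4.33 + 6.43
= 296.76 mOsm/kg

296.8 mOsm/kg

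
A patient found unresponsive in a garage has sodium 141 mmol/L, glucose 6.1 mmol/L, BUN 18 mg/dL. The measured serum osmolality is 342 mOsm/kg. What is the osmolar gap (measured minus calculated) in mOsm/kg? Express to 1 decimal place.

47.5 mOsm/kg

Calculated osmolality = 2·Na + glucose + BUN/2.8
= 2·141 + 6.1 + 18/2.8
= 282 + 6.10 + 6.43
= 294.53 mOsm/kg ≈ 294.5 mOsm/kg
Osmolar gap = measured − calculated = 342 − 294.5 = 47.5 mOsm/kg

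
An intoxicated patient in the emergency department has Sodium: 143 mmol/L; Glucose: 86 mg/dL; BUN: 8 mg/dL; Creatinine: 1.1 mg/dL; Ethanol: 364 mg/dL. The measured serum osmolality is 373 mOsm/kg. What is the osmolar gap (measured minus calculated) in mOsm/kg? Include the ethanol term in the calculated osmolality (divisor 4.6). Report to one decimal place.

Calculated osmolality = 2·Na + glucose/18 + BUN/2.8 + ethanol/4.6
= 2·143 + 86/18 + 8/2.8 + 364/4.6
= 286 + 4.78 + 2.86 + 79.13
= 372.77 mOsm/kg ≈ 372.8 mOsm/kg
Osmolar gap = measured − calculated = 373 − 372.8 = 0.2 mOsm/kg

0.2 mOsm/kg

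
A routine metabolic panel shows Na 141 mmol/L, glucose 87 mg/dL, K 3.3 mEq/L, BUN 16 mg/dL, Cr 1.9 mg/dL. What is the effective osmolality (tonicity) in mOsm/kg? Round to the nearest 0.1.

Effective osmolality excludes urea (freely permeant across cell membranes):
2·Na + glucose/18
= 2·141 + 87/18
= 282 + 4.83
= 286.83 mOsm/kg

286.8 mOsm/kg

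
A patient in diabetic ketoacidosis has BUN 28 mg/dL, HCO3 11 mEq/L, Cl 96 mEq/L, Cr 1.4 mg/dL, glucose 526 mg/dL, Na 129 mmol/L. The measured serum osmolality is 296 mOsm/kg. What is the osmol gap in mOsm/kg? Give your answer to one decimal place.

Calculated osmolality = 2·Na + glucose/18 + BUN/2.8
= 2·129 + 526/18 + 28/2.8
= 258 + 29.22 + 10
= 297.22 mOsm/kg ≈ 297.2 mOsm/kg
Osmolar gap = measured − calculated = 296 − 297.2 = -1.2 mOsm/kg

-1.2 mOsm/kg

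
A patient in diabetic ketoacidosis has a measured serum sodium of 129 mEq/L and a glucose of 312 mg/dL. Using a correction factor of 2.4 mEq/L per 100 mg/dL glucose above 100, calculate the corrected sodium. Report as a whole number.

134 mEq/L

Corrected Na = measured Na + 2.4 · (glucose − 100)/100
= 129 + 2.4 · (312 − 100)/100
= 129 + 5.1
= 134.1 mEq/L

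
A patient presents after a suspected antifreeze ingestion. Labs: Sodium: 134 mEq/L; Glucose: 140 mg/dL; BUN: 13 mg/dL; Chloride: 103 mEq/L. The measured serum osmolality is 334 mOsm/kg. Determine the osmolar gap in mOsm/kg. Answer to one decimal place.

53.6 mOsm/kg

Calculated osmolality = 2·Na + glucose/18 + BUN/2.8
= 2·134 + 140/18 + 13/2.8
= 268 + 7.78 + 4.64
= 280.42 mOsm/kg ≈ 280.4 mOsm/kg
Osmolar gap = measured − calculated = 334 − 280.4 = 53.6 mOsm/kg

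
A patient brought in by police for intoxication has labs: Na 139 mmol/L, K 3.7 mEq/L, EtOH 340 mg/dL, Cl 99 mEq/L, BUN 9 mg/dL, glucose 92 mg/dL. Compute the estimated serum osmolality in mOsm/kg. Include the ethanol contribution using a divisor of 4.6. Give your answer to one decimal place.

360.2 mOsm/kg

Calculated osmolality = 2·Na + glucose/18 + BUN/2.8 + ethanol/4.6
= 2·139 + 92/18 + 9/2.8 + 340/4.6
= 278 + 5.11 + 3.21 + 73.91
= 360.23 mOsm/kg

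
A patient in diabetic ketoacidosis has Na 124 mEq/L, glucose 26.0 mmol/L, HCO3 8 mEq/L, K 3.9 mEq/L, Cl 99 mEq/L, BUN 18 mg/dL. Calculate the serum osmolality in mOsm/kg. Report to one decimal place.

Calculated osmolality = 2·Na + glucose + BUN/2.8
= 2·124 + 26 + 18/2.8
= 248 + 26 + 6.43
= 280.43 mOsm/kg

280.4 mOsm/kg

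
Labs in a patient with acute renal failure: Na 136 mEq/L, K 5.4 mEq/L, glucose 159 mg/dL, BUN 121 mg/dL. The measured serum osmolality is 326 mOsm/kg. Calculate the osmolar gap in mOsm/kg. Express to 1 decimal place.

2.0 mOsm/kg

Calculated osmolality = 2·Na + glucose/18 + BUN/2.8
= 2·136 + 159/18 + 121/2.8
= 272 + 8.83 + 43.21
= 324.04 mOsm/kg ≈ 324.0 mOsm/kg
Osmolar gap = measured − calculated = 326 − 324.0 = 2.0 mOsm/kg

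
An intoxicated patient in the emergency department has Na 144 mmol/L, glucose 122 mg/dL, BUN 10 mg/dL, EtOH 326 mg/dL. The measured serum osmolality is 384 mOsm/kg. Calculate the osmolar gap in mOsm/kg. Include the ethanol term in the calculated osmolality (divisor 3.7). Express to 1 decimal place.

-2.5 mOsm/kg

Calculated osmolality = 2·Na + glucose/18 + BUN/2.8 + ethanol/3.7
= 2·144 + 122/18 + 10/2.8 + 326/3.7
= 288 + 6.78 + 3.57 + 88.11
= 386.46 mOsm/kg ≈ 386.5 mOsm/kg
Osmolar gap = measured − calculated = 384 − 386.5 = -2.5 mOsm/kg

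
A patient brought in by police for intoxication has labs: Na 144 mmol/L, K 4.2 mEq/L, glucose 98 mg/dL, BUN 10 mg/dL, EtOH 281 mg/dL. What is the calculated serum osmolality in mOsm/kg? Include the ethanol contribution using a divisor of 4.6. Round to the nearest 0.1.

Calculated osmolality = 2·Na + glucose/18 + BUN/2.8 + ethanol/4.6
= 2·144 + 98/18 + 10/2.8 + 281/4.6
= 288 + 5.44 + 3.57 + 61.09
= 358.1 mOsm/kg

358.1 mOsm/kg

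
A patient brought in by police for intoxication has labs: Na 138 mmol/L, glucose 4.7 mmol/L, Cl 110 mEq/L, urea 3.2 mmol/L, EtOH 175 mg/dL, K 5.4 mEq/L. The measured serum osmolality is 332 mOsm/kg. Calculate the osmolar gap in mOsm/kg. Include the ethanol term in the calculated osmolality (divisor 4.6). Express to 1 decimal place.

Calculated osmolality = 2·Na + glucose + urea + ethanol/4.6
= 2·138 + 4.7 + 3.2 + 175/4.6
= 276 + 4.70 + 3.20 + 38.04
= 321.94 mOsm/kg ≈ 321.9 mOsm/kg
Osmolar gap = measured − calculated = 332 − 321.9 = 10.1 mOsm/kg

10.1 mOsm/kg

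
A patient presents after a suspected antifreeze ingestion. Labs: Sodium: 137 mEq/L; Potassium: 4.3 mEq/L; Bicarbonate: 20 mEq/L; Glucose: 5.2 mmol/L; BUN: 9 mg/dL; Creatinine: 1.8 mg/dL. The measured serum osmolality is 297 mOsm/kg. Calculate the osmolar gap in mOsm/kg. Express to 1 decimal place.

Calculated osmolality = 2·Na + glucose + BUN/2.8
= 2·137 + 5.2 + 9/2.8
= 274 + 5.20 + 3.21
= 282.41 mOsm/kg ≈ 282.4 mOsm/kg
Osmolar gap = measured − calculated = 297 − 282.4 = 14.6 mOsm/kg

14.6 mOsm/kg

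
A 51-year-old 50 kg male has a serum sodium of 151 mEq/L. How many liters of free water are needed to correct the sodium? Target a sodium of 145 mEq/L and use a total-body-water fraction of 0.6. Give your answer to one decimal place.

TBW = 0.6 · 50 = 30 L
Free water deficit = TBW · (Na/145 − 1)
= 30 · (151/145 − 1)
= 30 · 0.0414
= 1.24 L

1.2 L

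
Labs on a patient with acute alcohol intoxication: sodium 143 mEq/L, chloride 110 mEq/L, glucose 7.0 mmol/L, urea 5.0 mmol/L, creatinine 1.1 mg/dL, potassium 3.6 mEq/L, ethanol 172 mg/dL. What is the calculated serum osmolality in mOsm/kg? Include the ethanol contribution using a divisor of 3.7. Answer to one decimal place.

Calculated osmolality = 2·Na + glucose + urea + ethanol/3.7
= 2·143 + 7 + 5 + 172/3.7
= 286 + 7 + 5 + 46.49
= 344.49 mOsm/kg

344.5 mOsm/kg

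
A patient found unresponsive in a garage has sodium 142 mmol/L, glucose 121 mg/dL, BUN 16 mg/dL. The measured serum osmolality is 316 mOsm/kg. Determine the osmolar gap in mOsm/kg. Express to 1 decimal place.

Calculated osmolality = 2·Na + glucose/18 + BUN/2.8
= 2·142 + 121/18 + 16/2.8
= 284 + 6.72 + 5.71
= 296.43 mOsm/kg ≈ 296.4 mOsm/kg
Osmolar gap = measured − calculated = 316 − 296.4 = 19.6 mOsm/kg

19.6 mOsm/kg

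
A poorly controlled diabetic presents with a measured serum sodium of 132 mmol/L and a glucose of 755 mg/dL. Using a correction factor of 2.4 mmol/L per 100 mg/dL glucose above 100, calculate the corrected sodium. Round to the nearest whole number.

148 mmol/L

Corrected Na = measured Na + 2.4 · (glucose − 100)/100
= 132 + 2.4 · (755 − 100)/100
= 132 + 15.7
= 147.7 mmol/L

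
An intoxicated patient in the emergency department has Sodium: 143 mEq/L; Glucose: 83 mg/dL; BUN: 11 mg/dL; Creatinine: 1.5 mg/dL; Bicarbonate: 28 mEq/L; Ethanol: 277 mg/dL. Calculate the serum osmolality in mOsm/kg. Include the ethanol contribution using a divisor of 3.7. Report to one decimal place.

369.4 mOsm/kg

Calculated osmolality = 2·Na + glucose/18 + BUN/2.8 + ethanol/3.7
= 2·143 + 83/18 + 11/2.8 + 277/3.7
= 286 + 4.61 + 3.93 + 74.86
= 369.4 mOsm/kg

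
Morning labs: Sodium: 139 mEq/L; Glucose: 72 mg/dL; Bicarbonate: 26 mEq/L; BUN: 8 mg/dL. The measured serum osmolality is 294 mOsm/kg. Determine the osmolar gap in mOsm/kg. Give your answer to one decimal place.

9.1 mOsm/kg

Calculated osmolality = 2·Na + glucose/18 + BUN/2.8
= 2·139 + 72/18 + 8/2.8
= 278 + 4 + 2.86
= 284.86 mOsm/kg ≈ 284.9 mOsm/kg
Osmolar gap = measured − calculated = 294 − 284.9 = 9.1 mOsm/kg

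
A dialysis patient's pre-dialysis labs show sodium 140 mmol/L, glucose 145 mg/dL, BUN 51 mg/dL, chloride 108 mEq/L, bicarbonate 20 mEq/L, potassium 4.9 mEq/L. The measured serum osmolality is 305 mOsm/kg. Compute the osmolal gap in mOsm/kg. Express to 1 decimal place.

-1.3 mOsm/kg

Calculated osmolality = 2·Na + glucose/18 + BUN/2.8
= 2·140 + 145/18 + 51/2.8
= 280 + 8.06 + 18.21
= 306.27 mOsm/kg ≈ 306.3 mOsm/kg
Osmolar gap = measured − calculated = 305 − 306.3 = -1.3 mOsm/kg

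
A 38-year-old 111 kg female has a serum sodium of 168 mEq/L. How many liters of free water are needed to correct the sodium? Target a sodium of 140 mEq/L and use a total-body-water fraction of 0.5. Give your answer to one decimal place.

TBW = 0.5 · 111 = 55.5 L
Free water deficit = TBW · (Na/140 − 1)
= 55.5 · (168/140 − 1)
= 55.5 · 0.2
= 11.1 L

11.1 L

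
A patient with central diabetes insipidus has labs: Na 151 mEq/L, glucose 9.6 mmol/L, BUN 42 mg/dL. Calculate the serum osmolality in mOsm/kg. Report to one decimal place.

Calculated osmolality = 2·Na + glucose + BUN/2.8
= 2·151 + 9.6 + 42/2.8
= 302 + 9.60 + 15
= 326.6 mOsm/kg

326.6 mOsm/kg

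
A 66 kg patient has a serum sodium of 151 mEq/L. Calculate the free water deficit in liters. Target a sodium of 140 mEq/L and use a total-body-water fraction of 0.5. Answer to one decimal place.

TBW = 0.5 · 66 = 33 L
Free water deficit = TBW · (Na/140 − 1)
= 33 · (151/140 − 1)
= 33 · 0.0786
= 2.59 L

2.6 L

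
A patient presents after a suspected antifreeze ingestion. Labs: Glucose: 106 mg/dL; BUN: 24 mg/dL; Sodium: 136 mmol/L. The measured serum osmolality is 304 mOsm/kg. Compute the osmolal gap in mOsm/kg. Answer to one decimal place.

17.5 mOsm/kg

Calculated osmolality = 2·Na + glucose/18 + BUN/2.8
= 2·136 + 106/18 + 24/2.8
= 272 + 5.89 + 8.57
= 286.46 mOsm/kg ≈ 286.5 mOsm/kg
Osmolar gap = measured − calculated = 304 − 286.5 = 17.5 mOsm/kg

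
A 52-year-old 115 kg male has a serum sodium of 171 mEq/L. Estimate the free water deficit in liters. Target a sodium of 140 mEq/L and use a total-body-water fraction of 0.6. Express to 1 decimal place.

15.3 L

TBW = 0.6 · 115 = 69 L
Free water deficit = TBW · (Na/140 − 1)
= 69 · (171/140 − 1)
= 69 · 0.2214
= 15.28 L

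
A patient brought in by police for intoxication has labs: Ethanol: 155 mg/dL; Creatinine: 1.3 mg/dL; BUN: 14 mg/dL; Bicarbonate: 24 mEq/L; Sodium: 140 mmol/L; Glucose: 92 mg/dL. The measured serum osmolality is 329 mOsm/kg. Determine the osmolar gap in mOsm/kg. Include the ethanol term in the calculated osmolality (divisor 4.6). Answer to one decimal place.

Calculated osmolality = 2·Na + glucose/18 + BUN/2.8 + ethanol/4.6
= 2·140 + 92/18 + 14/2.8 + 155/4.6
= 280 + 5.11 + 5 + 33.70
= 323.81 mOsm/kg ≈ 323.8 mOsm/kg
Osmolar gap = measured − calculated = 329 − 323.8 = 5.2 mOsm/kg

5.2 mOsm/kg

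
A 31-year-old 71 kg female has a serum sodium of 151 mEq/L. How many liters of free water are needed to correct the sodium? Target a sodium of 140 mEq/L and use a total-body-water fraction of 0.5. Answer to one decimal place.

2.8 L

TBW = 0.5 · 71 = 35.5 L
Free water deficit = TBW · (Na/140 − 1)
= 35.5 · (151/140 − 1)
= 35.5 · 0.0786
= 2.79 L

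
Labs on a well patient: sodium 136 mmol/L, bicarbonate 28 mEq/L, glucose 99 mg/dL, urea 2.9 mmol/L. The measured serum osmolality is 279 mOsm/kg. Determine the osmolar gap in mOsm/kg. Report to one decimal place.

-1.4 mOsm/kg

Calculated osmolality = 2·Na + glucose/18 + urea
= 2·136 + 99/18 + 2.9
= 272 + 5.50 + 2.90
= 280.4 mOsm/kg ≈ 280.4 mOsm/kg
Osmolar gap = measured − calculated = 279 − 280.4 = -1.4 mOsm/kg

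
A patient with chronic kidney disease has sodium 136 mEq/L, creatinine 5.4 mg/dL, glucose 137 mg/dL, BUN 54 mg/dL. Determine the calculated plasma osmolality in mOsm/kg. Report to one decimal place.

298.9 mOsm/kg

Calculated osmolality = 2·Na + glucose/18 + BUN/2.8
= 2·136 + 137/18 + 54/2.8
= 272 + 7.61 + 19.29
= 298.9 mOsm/kg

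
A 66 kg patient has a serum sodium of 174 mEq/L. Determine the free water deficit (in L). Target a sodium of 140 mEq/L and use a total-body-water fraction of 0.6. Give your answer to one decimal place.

9.6 L

TBW = 0.6 · 66 = 39.6 L
Free water deficit = TBW · (Na/140 − 1)
= 39.6 · (174/140 − 1)
= 39.6 · 0.2429
= 9.62 L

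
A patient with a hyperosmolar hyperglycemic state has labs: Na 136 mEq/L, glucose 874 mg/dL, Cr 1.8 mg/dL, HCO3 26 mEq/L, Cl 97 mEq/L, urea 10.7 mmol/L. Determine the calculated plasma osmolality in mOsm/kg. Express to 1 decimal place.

331.3 mOsm/kg

Calculated osmolality = 2·Na + glucose/18 + urea
= 2·136 + 874/18 + 10.7
= 272 + 48.56 + 10.70
= 331.26 mOsm/kg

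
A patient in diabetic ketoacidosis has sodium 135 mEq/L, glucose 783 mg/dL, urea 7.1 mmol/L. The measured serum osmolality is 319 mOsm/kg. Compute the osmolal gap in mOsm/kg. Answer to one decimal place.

-1.6 mOsm/kg

Calculated osmolality = 2·Na + glucose/18 + urea
= 2·135 + 783/18 + 7.1
= 270 + 43.50 + 7.10
= 320.6 mOsm/kg ≈ 320.6 mOsm/kg
Osmolar gap = measured − calculated = 319 − 320.6 = -1.6 mOsm/kg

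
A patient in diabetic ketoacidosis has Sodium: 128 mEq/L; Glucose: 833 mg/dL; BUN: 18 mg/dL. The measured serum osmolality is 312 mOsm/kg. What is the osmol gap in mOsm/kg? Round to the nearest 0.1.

3.3 mOsm/kg

Calculated osmolality = 2·Na + glucose/18 + BUN/2.8
= 2·128 + 833/18 + 18/2.8
= 256 + 46.28 + 6.43
= 308.71 mOsm/kg ≈ 308.7 mOsm/kg
Osmolar gap = measured − calculated = 312 − 308.7 = 3.3 mOsm/kg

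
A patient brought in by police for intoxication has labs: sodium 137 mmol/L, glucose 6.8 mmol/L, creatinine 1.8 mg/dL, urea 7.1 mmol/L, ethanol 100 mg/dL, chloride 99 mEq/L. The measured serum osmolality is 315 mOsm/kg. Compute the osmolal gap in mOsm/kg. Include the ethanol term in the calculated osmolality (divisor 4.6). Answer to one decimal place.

5.4 mOsm/kg

Calculated osmolality = 2·Na + glucose + urea + ethanol/4.6
= 2·137 + 6.8 + 7.1 + 100/4.6
= 274 + 6.80 + 7.10 + 21.74
= 309.64 mOsm/kg ≈ 309.6 mOsm/kg
Osmolar gap = measured − calculated = 315 − 309.6 = 5.4 mOsm/kg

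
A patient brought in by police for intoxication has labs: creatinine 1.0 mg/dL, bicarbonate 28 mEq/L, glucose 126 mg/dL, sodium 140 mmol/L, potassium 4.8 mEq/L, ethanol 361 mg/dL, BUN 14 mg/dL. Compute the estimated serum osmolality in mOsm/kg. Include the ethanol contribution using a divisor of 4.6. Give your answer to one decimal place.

370.5 mOsm/kg

Calculated osmolality = 2·Na + glucose/18 + BUN/2.8 + ethanol/4.6
= 2·140 + 126/18 + 14/2.8 + 361/4.6
= 280 + 7 + 5 + 78.48
= 370.48 mOsm/kg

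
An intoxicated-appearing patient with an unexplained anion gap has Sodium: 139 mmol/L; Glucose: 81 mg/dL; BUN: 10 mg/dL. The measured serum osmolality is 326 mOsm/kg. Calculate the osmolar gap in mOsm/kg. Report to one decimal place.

39.9 mOsm/kg

Calculated osmolality = 2·Na + glucose/18 + BUN/2.8
= 2·139 + 81/18 + 10/2.8
= 278 + 4.50 + 3.57
= 286.07 mOsm/kg ≈ 286.1 mOsm/kg
Osmolar gap = measured − calculated = 326 − 286.1 = 39.9 mOsm/kg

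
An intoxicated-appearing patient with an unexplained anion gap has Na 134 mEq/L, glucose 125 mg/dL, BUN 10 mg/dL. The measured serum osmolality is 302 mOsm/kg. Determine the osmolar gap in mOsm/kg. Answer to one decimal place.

23.5 mOsm/kg

Calculated osmolality = 2·Na + glucose/18 + BUN/2.8
= 2·134 + 125/18 + 10/2.8
= 268 + 6.94 + 3.57
= 278.51 mOsm/kg ≈ 278.5 mOsm/kg
Osmolar gap = measured − calculated = 302 − 278.5 = 23.5 mOsm/kg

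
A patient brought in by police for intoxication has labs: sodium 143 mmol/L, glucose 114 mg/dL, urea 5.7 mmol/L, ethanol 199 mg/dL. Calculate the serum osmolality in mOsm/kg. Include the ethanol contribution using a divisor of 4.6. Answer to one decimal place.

341.3 mOsm/kg

Calculated osmolality = 2·Na + glucose/18 + urea + ethanol/4.6
= 2·143 + 114/18 + 5.7 + 199/4.6
= 286 + 6.33 + 5.70 + 43.26
= 341.29 mOsm/kg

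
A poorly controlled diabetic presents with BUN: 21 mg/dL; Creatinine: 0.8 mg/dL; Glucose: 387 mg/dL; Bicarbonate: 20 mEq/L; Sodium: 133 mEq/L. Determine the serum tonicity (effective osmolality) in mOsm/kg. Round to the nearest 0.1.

287.5 mOsm/kg

Effective osmolality excludes urea (freely permeant across cell membranes):
2·Na + glucose/18
= 2·133 + 387/18
= 266 + 21.5
= 287.5 mOsm/kg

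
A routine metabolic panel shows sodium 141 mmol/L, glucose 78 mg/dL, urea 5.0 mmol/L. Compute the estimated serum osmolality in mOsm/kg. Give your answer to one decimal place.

291.3 mOsm/kg

Calculated osmolality = 2·Na + glucose/18 + urea
= 2·141 + 78/18 + 5
= 282 + 4.33 + 5
= 291.33 mOsm/kg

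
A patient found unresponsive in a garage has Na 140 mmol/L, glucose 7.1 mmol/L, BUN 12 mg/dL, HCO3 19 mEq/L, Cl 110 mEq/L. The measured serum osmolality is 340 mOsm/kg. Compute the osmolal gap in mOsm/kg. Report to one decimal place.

48.6 mOsm/kg

Calculated osmolality = 2·Na + glucose + BUN/2.8
= 2·140 + 7.1 + 12/2.8
= 280 + 7.10 + 4.29
= 291.39 mOsm/kg ≈ 291.4 mOsm/kg
Osmolar gap = measured − calculated = 340 − 291.4 = 48.6 mOsm/kg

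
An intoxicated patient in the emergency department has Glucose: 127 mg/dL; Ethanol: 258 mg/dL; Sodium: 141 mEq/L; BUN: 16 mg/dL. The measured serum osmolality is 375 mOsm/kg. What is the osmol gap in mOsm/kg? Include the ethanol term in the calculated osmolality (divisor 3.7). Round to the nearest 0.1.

Calculated osmolality = 2·Na + glucose/18 + BUN/2.8 + ethanol/3.7
= 2·141 + 127/18 + 16/2.8 + 258/3.7
= 282 + 7.06 + 5.71 + 69.73
= 364.5 mOsm/kg ≈ 364.5 mOsm/kg
Osmolar gap = measured − calculated = 375 − 364.5 = 10.5 mOsm/kg

10.5 mOsm/kg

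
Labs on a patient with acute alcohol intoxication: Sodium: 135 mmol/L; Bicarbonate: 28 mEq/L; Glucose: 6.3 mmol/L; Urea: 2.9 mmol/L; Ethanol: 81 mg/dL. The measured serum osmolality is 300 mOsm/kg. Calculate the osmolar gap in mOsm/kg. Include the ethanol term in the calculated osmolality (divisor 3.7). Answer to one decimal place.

Calculated osmolality = 2·Na + glucose + urea + ethanol/3.7
= 2·135 + 6.3 + 2.9 + 81/3.7
= 270 + 6.30 + 2.90 + 21.89
= 301.09 mOsm/kg ≈ 301.1 mOsm/kg
Osmolar gap = measured − calculated = 300 − 301.1 = -1.1 mOsm/kg

-1.1 mOsm/kg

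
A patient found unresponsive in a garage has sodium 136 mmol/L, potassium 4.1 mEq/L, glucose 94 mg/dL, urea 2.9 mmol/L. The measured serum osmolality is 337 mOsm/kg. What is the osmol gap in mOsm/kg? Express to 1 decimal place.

Calculated osmolality = 2·Na + glucose/18 + urea
= 2·136 + 94/18 + 2.9
= 272 + 5.22 + 2.90
= 280.12 mOsm/kg ≈ 280.1 mOsm/kg
Osmolar gap = measured − calculated = 337 − 280.1 = 56.9 mOsm/kg

56.9 mOsm/kg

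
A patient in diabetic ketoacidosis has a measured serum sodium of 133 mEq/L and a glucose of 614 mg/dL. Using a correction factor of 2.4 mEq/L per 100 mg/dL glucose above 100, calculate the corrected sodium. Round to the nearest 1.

145 mEq/L

Corrected Na = measured Na + 2.4 · (glucose − 100)/100
= 133 + 2.4 · (614 − 100)/100
= 133 + 12.3
= 145.3 mEq/L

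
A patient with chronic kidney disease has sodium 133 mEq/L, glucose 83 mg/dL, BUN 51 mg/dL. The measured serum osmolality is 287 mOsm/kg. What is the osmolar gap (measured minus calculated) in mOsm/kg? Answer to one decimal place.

Calculated osmolality = 2·Na + glucose/18 + BUN/2.8
= 2·133 + 83/18 + 51/2.8
= 266 + 4.61 + 18.21
= 288.82 mOsm/kg ≈ 288.8 mOsm/kg
Osmolar gap = measured − calculated = 287 − 288.8 = -1.8 mOsm/kg

-1.8 mOsm/kg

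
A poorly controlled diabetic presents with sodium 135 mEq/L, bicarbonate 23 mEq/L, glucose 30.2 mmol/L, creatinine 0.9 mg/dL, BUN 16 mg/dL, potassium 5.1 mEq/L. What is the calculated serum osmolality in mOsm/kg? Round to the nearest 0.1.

Calculated osmolality = 2·Na + glucose + BUN/2.8
= 2·135 + 30.2 + 16/2.8
= 270 + 30.20 + 5.71
= 305.91 mOsm/kg

305.9 mOsm/kg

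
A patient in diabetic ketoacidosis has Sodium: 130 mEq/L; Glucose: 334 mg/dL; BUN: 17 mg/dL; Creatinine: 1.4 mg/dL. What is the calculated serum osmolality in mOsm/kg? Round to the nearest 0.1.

Calculated osmolality = 2·Na + glucose/18 + BUN/2.8
= 2·130 + 334/18 + 17/2.8
= 260 + 18.56 + 6.07
= 284.63 mOsm/kg

284.6 mOsm/kg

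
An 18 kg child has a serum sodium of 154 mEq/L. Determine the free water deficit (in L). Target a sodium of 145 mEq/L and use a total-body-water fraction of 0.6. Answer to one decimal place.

0.7 L

TBW = 0.6 · 18 = 10.8 L
Free water deficit = TBW · (Na/145 − 1)
= 10.8 · (154/145 − 1)
= 10.8 · 0.0621
= 0.67 L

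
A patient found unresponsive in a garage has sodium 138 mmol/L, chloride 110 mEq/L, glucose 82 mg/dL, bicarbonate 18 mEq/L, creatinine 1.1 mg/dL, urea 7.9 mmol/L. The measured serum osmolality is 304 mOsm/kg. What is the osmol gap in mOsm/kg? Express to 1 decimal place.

15.5 mOsm/kg

Calculated osmolality = 2·Na + glucose/18 + urea
= 2·138 + 82/18 + 7.9
= 276 + 4.56 + 7.90
= 288.46 mOsm/kg ≈ 288.5 mOsm/kg
Osmolar gap = measured − calculated = 304 − 288.5 = 15.5 mOsm/kg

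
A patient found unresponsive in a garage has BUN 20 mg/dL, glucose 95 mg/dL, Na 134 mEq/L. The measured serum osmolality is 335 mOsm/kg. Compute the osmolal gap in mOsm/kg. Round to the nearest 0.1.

54.6 mOsm/kg

Calculated osmolality = 2·Na + glucose/18 + BUN/2.8
= 2·134 + 95/18 + 20/2.8
= 268 + 5.28 + 7.14
= 280.42 mOsm/kg ≈ 280.4 mOsm/kg
Osmolar gap = measured − calculated = 335 − 280.4 = 54.6 mOsm/kg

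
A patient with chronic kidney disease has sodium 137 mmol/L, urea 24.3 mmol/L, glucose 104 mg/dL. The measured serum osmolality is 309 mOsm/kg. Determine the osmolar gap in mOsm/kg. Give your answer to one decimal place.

4.9 mOsm/kg

Calculated osmolality = 2·Na + glucose/18 + urea
= 2·137 + 104/18 + 24.3
= 274 + 5.78 + 24.30
= 304.08 mOsm/kg ≈ 304.1 mOsm/kg
Osmolar gap = measured − calculated = 309 − 304.1 = 4.9 mOsm/kg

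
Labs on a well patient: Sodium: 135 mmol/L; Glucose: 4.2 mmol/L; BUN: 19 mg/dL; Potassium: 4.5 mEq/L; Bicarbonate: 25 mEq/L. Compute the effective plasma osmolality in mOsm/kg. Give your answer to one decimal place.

274.2 mOsm/kg

Effective osmolality excludes urea (freely permeant across cell membranes):
2·Na + glucose
= 2·135 + 4.2
= 270 + 4.2
= 274.2 mOsm/kg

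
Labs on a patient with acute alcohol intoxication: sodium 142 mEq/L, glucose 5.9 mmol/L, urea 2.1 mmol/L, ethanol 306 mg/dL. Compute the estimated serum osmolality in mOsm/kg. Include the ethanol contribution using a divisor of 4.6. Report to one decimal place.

358.5 mOsm/kg

Calculated osmolality = 2·Na + glucose + urea + ethanol/4.6
= 2·142 + 5.9 + 2.1 + 306/4.6
= 284 + 5.90 + 2.10 + 66.52
= 358.52 mOsm/kg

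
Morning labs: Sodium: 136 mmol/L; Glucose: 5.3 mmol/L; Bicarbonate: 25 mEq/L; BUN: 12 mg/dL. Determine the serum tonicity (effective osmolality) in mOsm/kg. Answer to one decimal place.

Effective osmolality excludes urea (freely permeant across cell membranes):
2·Na + glucose
= 2·136 + 5.3
= 272 + 5.3
= 277.3 mOsm/kg

277.3 mOsm/kg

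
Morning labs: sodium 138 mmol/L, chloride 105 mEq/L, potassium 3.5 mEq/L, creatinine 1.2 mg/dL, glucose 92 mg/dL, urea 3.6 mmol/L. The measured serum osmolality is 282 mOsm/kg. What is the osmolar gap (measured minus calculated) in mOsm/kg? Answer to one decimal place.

Calculated osmolality = 2·Na + glucose/18 + urea
= 2·138 + 92/18 + 3.6
= 276 + 5.11 + 3.60
= 284.71 mOsm/kg ≈ 284.7 mOsm/kg
Osmolar gap = measured − calculated = 282 − 284.7 = -2.7 mOsm/kg

-2.7 mOsm/kg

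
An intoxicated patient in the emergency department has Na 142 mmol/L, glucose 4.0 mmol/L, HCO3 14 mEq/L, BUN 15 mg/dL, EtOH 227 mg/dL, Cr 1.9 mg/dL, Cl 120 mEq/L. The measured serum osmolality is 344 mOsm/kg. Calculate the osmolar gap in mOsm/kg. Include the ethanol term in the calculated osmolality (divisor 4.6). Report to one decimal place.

Calculated osmolality = 2·Na + glucose + BUN/2.8 + ethanol/4.6
= 2·142 + 4 + 15/2.8 + 227/4.6
= 284 + 4 + 5.36 + 49.35
= 342.71 mOsm/kg ≈ 342.7 mOsm/kg
Osmolar gap = measured − calculated = 344 − 342.7 = 1.3 mOsm/kg

1.3 mOsm/kg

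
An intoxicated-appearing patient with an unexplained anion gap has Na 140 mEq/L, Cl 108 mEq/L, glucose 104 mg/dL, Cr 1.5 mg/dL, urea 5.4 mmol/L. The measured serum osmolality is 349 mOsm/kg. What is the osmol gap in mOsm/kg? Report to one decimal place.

Calculated osmolality = 2·Na + glucose/18 + urea
= 2·140 + 104/18 + 5.4
= 280 + 5.78 + 5.40
= 291.18 mOsm/kg ≈ 291.2 mOsm/kg
Osmolar gap = measured − calculated = 349 − 291.2 = 57.8 mOsm/kg

57.8 mOsm/kg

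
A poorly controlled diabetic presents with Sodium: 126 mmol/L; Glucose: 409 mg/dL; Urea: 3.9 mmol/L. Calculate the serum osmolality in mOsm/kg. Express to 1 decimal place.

278.6 mOsm/kg

Calculated osmolality = 2·Na + glucose/18 + urea
= 2·126 + 409/18 + 3.9
= 252 + 22.72 + 3.90
= 278.62 mOsm/kg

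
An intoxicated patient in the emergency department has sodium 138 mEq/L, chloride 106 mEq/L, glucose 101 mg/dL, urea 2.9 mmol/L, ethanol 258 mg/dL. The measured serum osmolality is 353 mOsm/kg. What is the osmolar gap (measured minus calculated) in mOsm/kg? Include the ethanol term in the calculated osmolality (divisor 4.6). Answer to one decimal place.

12.4 mOsm/kg

Calculated osmolality = 2·Na + glucose/18 + urea + ethanol/4.6
= 2·138 + 101/18 + 2.9 + 258/4.6
= 276 + 5.61 + 2.90 + 56.09
= 340.6 mOsm/kg ≈ 340.6 mOsm/kg
Osmolar gap = measured − calculated = 353 − 340.6 = 12.4 mOsm/kg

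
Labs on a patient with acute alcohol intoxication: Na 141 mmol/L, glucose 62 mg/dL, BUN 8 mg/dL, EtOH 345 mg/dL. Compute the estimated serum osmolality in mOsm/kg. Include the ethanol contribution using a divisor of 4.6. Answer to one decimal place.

Calculated osmolality = 2·Na + glucose/18 + BUN/2.8 + ethanol/4.6
= 2·141 + 62/18 + 8/2.8 + 345/4.6
= 282 + 3.44 + 2.86 + 75
= 363.3 mOsm/kg

363.3 mOsm/kg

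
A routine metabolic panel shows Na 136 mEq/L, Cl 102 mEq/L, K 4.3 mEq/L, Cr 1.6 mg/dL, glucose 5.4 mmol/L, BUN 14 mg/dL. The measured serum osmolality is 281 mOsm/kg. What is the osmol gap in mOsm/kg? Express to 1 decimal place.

Calculated osmolality = 2·Na + glucose + BUN/2.8
= 2·136 + 5.4 + 14/2.8
= 272 + 5.40 + 5
= 282.4 mOsm/kg ≈ 282.4 mOsm/kg
Osmolar gap = measured − calculated = 281 − 282.4 = -1.4 mOsm/kg

-1.4 mOsm/kg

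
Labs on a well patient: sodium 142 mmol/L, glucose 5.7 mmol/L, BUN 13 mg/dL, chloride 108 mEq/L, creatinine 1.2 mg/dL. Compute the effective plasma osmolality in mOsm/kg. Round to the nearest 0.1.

Effective osmolality excludes urea (freely permeant across cell membranes):
2·Na + glucose
= 2·142 + 5.7
= 284 + 5.7
= 289.7 mOsm/kg

289.7 mOsm/kg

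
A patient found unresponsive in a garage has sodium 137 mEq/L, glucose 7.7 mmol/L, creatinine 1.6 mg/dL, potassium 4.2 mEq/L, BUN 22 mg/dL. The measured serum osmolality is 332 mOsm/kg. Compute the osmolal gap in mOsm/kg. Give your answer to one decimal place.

42.4 mOsm/kg

Calculated osmolality = 2·Na + glucose + BUN/2.8
= 2·137 + 7.7 + 22/2.8
= 274 + 7.70 + 7.86
= 289.56 mOsm/kg ≈ 289.6 mOsm/kg
Osmolar gap = measured − calculated = 332 − 289.6 = 42.4 mOsm/kg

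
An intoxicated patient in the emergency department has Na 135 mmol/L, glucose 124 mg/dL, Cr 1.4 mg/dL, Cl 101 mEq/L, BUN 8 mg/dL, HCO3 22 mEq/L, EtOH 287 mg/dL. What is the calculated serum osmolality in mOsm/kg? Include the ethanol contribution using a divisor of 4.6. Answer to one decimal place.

Calculated osmolality = 2·Na + glucose/18 + BUN/2.8 + ethanol/4.6
= 2·135 + 124/18 + 8/2.8 + 287/4.6
= 270 + 6.89 + 2.86 + 62.39
= 342.14 mOsm/kg

342.1 mOsm/kg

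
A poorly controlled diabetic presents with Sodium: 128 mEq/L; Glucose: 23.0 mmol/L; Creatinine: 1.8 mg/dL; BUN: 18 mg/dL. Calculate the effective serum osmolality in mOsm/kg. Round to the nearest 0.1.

Effective osmolality excludes urea (freely permeant across cell membranes):
2·Na + glucose
= 2·128 + 23
= 256 + 23
= 279 mOsm/kg

279.0 mOsm/kg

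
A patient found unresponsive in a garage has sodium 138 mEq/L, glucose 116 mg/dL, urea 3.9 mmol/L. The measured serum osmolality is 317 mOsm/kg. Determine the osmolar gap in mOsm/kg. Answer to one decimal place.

Calculated osmolality = 2·Na + glucose/18 + urea
= 2·138 + 116/18 + 3.9
= 276 + 6.44 + 3.90
= 286.34 mOsm/kg ≈ 286.3 mOsm/kg
Osmolar gap = measured − calculated = 317 − 286.3 = 30.7 mOsm/kg

30.7 mOsm/kg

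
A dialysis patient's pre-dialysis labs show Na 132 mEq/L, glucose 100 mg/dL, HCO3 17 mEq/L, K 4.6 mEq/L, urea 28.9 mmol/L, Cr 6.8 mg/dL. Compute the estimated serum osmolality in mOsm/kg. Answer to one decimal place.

Calculated osmolality = 2·Na + glucose/18 + urea
= 2·132 + 100/18 + 28.9
= 264 + 5.56 + 28.90
= 298.46 mOsm/kg

298.5 mOsm/kg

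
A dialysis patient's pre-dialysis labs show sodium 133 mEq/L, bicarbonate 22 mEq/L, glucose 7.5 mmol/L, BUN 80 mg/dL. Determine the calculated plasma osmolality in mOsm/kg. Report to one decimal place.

Calculated osmolality = 2·Na + glucose + BUN/2.8
= 2·133 + 7.5 + 80/2.8
= 266 + 7.50 + 28.57
= 302.07 mOsm/kg

302.1 mOsm/kg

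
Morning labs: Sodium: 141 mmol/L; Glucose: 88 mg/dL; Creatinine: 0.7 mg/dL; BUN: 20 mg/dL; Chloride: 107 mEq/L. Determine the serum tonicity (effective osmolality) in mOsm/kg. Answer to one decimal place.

286.9 mOsm/kg

Effective osmolality excludes urea (freely permeant across cell membranes):
2·Na + glucose/18
= 2·141 + 88/18
= 282 + 4.89
= 286.89 mOsm/kg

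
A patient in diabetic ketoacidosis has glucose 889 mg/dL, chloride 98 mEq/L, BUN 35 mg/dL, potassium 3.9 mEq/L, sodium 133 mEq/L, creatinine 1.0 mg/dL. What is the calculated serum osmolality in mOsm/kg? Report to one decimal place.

Calculated osmolality = 2·Na + glucose/18 + BUN/2.8
= 2·133 + 889/18 + 35/2.8
= 266 + 49.39 + 12.50
= 327.89 mOsm/kg

327.9 mOsm/kg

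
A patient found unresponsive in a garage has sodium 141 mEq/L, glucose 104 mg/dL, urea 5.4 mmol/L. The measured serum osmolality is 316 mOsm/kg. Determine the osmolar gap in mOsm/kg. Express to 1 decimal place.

22.8 mOsm/kg

Calculated osmolality = 2·Na + glucose/18 + urea
= 2·141 + 104/18 + 5.4
= 282 + 5.78 + 5.40
= 293.18 mOsm/kg ≈ 293.2 mOsm/kg
Osmolar gap = measured − calculated = 316 − 293.2 = 22.8 mOsm/kg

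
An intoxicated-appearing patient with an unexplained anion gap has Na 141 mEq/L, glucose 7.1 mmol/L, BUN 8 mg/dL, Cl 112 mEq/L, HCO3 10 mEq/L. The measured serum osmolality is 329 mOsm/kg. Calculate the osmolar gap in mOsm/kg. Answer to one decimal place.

37.0 mOsm/kg

Calculated osmolality = 2·Na + glucose + BUN/2.8
= 2·141 + 7.1 + 8/2.8
= 282 + 7.10 + 2.86
= 291.96 mOsm/kg ≈ 292.0 mOsm/kg
Osmolar gap = measured − calculated = 329 − 292.0 = 37.0 mOsm/kg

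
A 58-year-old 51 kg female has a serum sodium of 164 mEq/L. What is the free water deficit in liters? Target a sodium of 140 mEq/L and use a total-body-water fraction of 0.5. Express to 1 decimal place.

TBW = 0.5 · 51 = 25.5 L
Free water deficit = TBW · (Na/140 − 1)
= 25.5 · (164/140 − 1)
= 25.5 · 0.1714
= 4.37 L

4.4 L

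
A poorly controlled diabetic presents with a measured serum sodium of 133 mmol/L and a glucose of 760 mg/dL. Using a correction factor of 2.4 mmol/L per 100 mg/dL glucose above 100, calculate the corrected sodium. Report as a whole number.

149 mmol/L

Corrected Na = measured Na + 2.4 · (glucose − 100)/100
= 133 + 2.4 · (760 − 100)/100
= 133 + 15.8
= 148.8 mmol/L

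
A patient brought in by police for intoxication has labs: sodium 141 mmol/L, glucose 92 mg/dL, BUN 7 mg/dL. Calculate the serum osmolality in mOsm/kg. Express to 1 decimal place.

289.6 mOsm/kg

Calculated osmolality = 2·Na + glucose/18 + BUN/2.8
= 2·141 + 92/18 + 7/2.8
= 282 + 5.11 + 2.50
= 289.61 mOsm/kg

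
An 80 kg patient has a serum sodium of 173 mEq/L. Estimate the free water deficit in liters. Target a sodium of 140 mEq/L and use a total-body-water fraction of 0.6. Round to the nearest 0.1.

11.3 L

TBW = 0.6 · 80 = 48 L
Free water deficit = TBW · (Na/140 − 1)
= 48 · (173/140 − 1)
= 48 · 0.2357
= 11.31 L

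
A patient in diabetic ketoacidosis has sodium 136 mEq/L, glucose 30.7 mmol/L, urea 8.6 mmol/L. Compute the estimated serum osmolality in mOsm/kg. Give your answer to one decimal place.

Calculated osmolality = 2·Na + glucose + urea
= 2·136 + 30.7 + 8.6
= 272 + 30.70 + 8.60
= 311.3 mOsm/kg

311.3 mOsm/kg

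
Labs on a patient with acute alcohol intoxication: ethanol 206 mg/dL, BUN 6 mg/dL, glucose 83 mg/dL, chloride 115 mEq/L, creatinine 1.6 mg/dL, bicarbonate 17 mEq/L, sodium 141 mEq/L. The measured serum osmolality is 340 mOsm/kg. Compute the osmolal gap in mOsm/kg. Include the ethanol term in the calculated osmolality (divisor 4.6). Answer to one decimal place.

Calculated osmolality = 2·Na + glucose/18 + BUN/2.8 + ethanol/4.6
= 2·141 + 83/18 + 6/2.8 + 206/4.6
= 282 + 4.61 + 2.14 + 44.78
= 333.53 mOsm/kg ≈ 333.5 mOsm/kg
Osmolar gap = measured − calculated = 340 − 333.5 = 6.5 mOsm/kg

6.5 mOsm/kg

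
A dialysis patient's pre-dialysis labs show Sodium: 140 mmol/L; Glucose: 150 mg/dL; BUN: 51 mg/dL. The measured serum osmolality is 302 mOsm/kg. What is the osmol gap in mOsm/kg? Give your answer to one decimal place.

-4.5 mOsm/kg

Calculated osmolality = 2·Na + glucose/18 + BUN/2.8
= 2·140 + 150/18 + 51/2.8
= 280 + 8.33 + 18.21
= 306.54 mOsm/kg ≈ 306.5 mOsm/kg
Osmolar gap = measured − calculated = 302 − 306.5 = -4.5 mOsm/kg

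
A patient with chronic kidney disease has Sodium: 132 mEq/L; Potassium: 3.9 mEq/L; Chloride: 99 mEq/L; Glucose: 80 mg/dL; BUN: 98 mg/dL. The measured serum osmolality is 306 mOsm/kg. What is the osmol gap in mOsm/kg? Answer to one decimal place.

Calculated osmolality = 2·Na + glucose/18 + BUN/2.8
= 2·132 + 80/18 + 98/2.8
= 264 + 4.44 + 35
= 303.44 mOsm/kg ≈ 303.4 mOsm/kg
Osmolar gap = measured − calculated = 306 − 303.4 = 2.6 mOsm/kg

2.6 mOsm/kg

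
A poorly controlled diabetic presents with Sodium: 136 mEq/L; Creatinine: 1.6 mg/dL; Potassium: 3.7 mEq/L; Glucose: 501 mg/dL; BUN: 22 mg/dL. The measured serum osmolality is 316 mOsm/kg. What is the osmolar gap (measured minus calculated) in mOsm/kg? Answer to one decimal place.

8.3 mOsm/kg

Calculated osmolality = 2·Na + glucose/18 + BUN/2.8
= 2·136 + 501/18 + 22/2.8
= 272 + 27.83 + 7.86
= 307.69 mOsm/kg ≈ 307.7 mOsm/kg
Osmolar gap = measured − calculated = 316 − 307.7 = 8.3 mOsm/kg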